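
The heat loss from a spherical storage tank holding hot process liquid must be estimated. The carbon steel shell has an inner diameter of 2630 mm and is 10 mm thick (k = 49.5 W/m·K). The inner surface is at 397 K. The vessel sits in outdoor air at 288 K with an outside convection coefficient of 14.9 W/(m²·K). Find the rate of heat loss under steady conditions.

Radial (spherical) resistances in series:
R_carbon steel shell = (1/1.315 − 1/1.325)/(4π×49.5) = 9.227×10^-6 K/W
R_outer film = 1/(h·4πr_o²) = 1/(14.9×4π×1.325²) = 0.003042 K/W
R_total = 0.003051 K/W
Q = ΔT/R_total = 109/0.003051

Q ≈ 35700 W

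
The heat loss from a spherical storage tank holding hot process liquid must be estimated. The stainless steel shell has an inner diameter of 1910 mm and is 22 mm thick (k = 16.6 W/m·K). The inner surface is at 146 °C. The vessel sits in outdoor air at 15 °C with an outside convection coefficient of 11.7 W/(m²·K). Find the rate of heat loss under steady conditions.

Q ≈ 18100 W

For a spherical shell R = (1/r₁ − 1/r₂)/(4πk); film R = 1/(h·4πr²). In series:
R_stainless steel shell = (1/0.955 − 1/0.977)/(4π×16.6) = 1.13×10^-4 K/W
R_outer film = 1/(h·4πr_o²) = 1/(11.7×4π×0.977²) = 0.007125 K/W
R_total = 0.007239 K/W
Q = ΔT/R_total = 131/0.007239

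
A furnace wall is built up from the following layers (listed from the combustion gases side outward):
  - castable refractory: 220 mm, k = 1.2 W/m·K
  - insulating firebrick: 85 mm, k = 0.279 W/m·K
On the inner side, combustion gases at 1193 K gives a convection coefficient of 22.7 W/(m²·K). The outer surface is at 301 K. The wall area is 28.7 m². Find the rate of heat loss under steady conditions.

Q ≈ 48100 W

Using the resistance-network approach (series):
R_inner film = 1/(h_i·A) = 1/(22.7×28.7) = 0.001535 K/W
R_castable refractory = L/(kA) = 0.22/(1.2×28.7) = 0.006388 K/W
R_insulating firebrick = L/(kA) = 0.085/(0.279×28.7) = 0.01062 K/W
R_total = 0.01854 K/W
Q = ΔT / R_total = 892 / 0.01854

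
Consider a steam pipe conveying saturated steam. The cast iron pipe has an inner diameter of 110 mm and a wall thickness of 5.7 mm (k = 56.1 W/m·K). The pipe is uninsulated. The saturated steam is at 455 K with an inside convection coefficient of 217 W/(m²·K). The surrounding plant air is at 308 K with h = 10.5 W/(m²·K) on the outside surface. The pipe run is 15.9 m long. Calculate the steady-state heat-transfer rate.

Per-layer cylindrical resistances, series-summed:
R_inner film = 1/(h_i·2πr₁L) = 1/(217×2π×0.055×15.9) = 8.387×10^-4 K/W
R_cast iron pipe wall = ln(60.7/55)/(2π×56.1×15.9) = 1.759×10^-5 K/W
R_outer film = 1/(h_o·2πr_oL) = 1/(10.5×2π×0.0607×15.9) = 0.01571 K/W
R_total = 0.01656 K/W
Q = ΔT/R_total = 147/0.01656

Q ≈ 8880 W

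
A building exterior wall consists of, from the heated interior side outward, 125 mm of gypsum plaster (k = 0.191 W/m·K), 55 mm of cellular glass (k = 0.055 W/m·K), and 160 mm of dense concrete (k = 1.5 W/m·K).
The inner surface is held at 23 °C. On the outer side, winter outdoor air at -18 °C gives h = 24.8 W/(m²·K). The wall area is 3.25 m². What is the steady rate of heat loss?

Q ≈ 74 W

Model the wall as resistances in series:
R_gypsum plaster = L/(kA) = 0.125/(0.191×3.25) = 0.2014 K/W
R_cellular glass = L/(kA) = 0.055/(0.055×3.25) = 0.3077 K/W
R_dense concrete = L/(kA) = 0.16/(1.5×3.25) = 0.03282 K/W
R_outer film = 1/(h_o·A) = 1/(24.8×3.25) = 0.01241 K/W
R_total = 0.5543 K/W
Q = ΔT / R_total = 41 / 0.5543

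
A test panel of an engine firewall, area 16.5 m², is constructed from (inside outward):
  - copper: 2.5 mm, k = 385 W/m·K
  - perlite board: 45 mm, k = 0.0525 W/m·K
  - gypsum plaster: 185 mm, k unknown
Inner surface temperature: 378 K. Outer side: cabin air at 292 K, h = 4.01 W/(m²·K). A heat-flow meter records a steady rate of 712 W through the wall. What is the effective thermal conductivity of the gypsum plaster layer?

Thermal resistances in series:
R_copper = L/(kA) = 0.0025/(385×16.5) = 3.935×10^-7 K/W
R_perlite board = L/(kA) = 0.045/(0.0525×16.5) = 0.05195 K/W
R_outer film = 1/(h_o·A) = 1/(4.01×16.5) = 0.01511 K/W
Sum of known resistances R_other = 0.06706 K/W
Total R = ΔT/Q = 86/712 = 0.1208 K/W
R_gypsum plaster = R_total − R_other = 0.05372 K/W
k = L/(R·A) = 0.185/(0.05372×16.5)

k ≈ 0.209 W/(m·K)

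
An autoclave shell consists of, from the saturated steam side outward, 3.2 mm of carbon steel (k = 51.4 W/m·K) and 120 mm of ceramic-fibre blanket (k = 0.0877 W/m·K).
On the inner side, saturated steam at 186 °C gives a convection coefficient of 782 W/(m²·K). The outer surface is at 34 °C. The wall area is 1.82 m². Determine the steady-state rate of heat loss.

Treating each layer as a thermal resistance in series:
R_inner film = 1/(h_i·A) = 1/(782×1.82) = 7.026×10^-4 K/W
R_carbon steel = L/(kA) = 0.0032/(51.4×1.82) = 3.421×10^-5 K/W
R_ceramic-fibre blanket = L/(kA) = 0.12/(0.0877×1.82) = 0.7518 K/W
R_total = 0.7526 K/W
Q = ΔT / R_total = 152 / 0.7526

Q ≈ 202 W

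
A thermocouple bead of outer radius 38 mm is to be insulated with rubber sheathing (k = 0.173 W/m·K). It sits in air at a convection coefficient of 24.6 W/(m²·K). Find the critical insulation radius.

For a sphere r_cr = 2k/h = 2×0.173/24.6
r_cr = 14.1 mm; since the bare radius (38 mm) is above r_cr, any added insulation will reduce heat loss.

r_cr ≈ 14.1 mm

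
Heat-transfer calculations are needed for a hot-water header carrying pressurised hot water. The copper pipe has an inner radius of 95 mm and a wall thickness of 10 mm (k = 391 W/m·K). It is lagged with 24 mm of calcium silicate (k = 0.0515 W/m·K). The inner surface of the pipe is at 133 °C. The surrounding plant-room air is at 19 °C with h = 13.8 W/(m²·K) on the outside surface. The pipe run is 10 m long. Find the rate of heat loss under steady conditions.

Cylindrical conduction, so R = ln(r₂/r₁)/(2πkL) per layer, in series:
R_copper pipe wall = ln(105/95)/(2π×391×10) = 4.074×10^-6 K/W
R_calcium silicate = ln(129/105)/(2π×0.0515×10) = 0.06362 K/W
R_outer film = 1/(h_o·2πr_oL) = 1/(13.8×2π×0.129×10) = 0.00894 K/W
R_total = 0.07256 K/W
Q = ΔT/R_total = 114/0.07256

Q ≈ 1570 W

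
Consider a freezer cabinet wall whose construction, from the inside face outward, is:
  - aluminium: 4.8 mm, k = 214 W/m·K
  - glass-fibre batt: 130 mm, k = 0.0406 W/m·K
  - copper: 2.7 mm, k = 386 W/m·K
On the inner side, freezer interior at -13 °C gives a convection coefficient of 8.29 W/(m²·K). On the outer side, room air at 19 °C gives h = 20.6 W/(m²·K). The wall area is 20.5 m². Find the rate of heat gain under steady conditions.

Q ≈ 195 W

Series thermal resistances:
R_inner film = 1/(h_i·A) = 1/(8.29×20.5) = 0.005884 K/W
R_aluminium = L/(kA) = 0.0048/(214×20.5) = 1.094×10^-6 K/W
R_glass-fibre batt = L/(kA) = 0.13/(0.0406×20.5) = 0.1562 K/W
R_copper = L/(kA) = 0.0027/(386×20.5) = 3.412×10^-7 K/W
R_outer film = 1/(h_o·A) = 1/(20.6×20.5) = 0.002368 K/W
R_total = 0.1644 K/W
Q = ΔT / R_total = 32 / 0.1644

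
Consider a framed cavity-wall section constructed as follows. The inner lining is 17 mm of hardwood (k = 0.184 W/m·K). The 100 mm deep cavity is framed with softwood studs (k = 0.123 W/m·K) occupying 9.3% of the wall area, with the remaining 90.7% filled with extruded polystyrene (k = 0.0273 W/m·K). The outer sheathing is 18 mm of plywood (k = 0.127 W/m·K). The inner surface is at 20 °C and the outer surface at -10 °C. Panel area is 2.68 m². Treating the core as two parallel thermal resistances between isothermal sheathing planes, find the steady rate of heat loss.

Q ≈ 26.8 W

Sheathing layers in series; stud and cavity paths in parallel between them.
R_inner = 0.017/(0.184×2.68) = 0.03447 K/W
R_stud  = 0.1/(0.123×0.093×2.68) = 3.262 K/W
R_cav   = 0.1/(0.0273×0.907×2.68) = 1.507 K/W
1/R_core = 1/R_stud + 1/R_cav → R_core = 1.031 K/W
R_outer = 0.018/(0.127×2.68) = 0.05289 K/W
R_total = 1.118 K/W
Q = ΔT/R_total = 30/1.118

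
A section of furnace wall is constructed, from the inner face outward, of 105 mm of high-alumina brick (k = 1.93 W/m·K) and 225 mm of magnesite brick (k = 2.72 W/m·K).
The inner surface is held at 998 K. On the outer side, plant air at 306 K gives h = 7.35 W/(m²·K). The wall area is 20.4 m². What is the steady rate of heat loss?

Q ≈ 51700 W

Using the resistance-network approach (series):
R_high-alumina brick = L/(kA) = 0.105/(1.93×20.4) = 0.002667 K/W
R_magnesite brick = L/(kA) = 0.225/(2.72×20.4) = 0.004055 K/W
R_outer film = 1/(h_o·A) = 1/(7.35×20.4) = 0.006669 K/W
R_total = 0.01339 K/W
Q = ΔT / R_total = 692 / 0.01339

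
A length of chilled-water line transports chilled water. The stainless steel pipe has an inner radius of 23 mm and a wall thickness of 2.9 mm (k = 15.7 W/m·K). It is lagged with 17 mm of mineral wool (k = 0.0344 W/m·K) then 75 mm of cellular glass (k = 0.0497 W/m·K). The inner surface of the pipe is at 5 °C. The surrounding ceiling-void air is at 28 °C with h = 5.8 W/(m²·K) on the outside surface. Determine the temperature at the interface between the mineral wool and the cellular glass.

Radial resistances (cylindrical: R_cond = ln(r_o/r_i)/(2πkL), R_conv = 1/(h·2πrL)):
R_stainless steel pipe wall = ln(25.9/23)/(2π×15.7×1) = 0.001204 K/W
R_mineral wool = ln(42.9/25.9)/(2π×0.0344×1) = 2.335 K/W
R_cellular glass = ln(117.9/42.9)/(2π×0.0497×1) = 3.237 K/W
R_outer film = 1/(h_o·2πr_oL) = 1/(5.8×2π×0.1179×1) = 0.2327 K/W
R_total = 5.806 K/W
Q = ΔT/R_total = 23/5.806
Q = 3.96 W/m
T_interface = T_inner + Q·ΣR(inner→interface) = 5 + 3.96×2.336

T ≈ 14.3 °C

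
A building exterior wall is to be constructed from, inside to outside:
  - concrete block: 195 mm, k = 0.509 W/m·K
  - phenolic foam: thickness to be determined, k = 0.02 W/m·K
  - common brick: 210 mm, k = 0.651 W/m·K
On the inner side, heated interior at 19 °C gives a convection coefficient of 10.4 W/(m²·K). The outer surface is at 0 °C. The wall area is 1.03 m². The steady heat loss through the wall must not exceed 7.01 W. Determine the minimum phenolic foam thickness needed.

L ≈ 39.8 mm

Thermal resistances in series:
R_inner film = 1/(h_i·A) = 1/(10.4×1.03) = 0.09335 K/W
R_concrete block = L/(kA) = 0.195/(0.509×1.03) = 0.3719 K/W
R_common brick = L/(kA) = 0.21/(0.651×1.03) = 0.3132 K/W
Sum of the known resistances R_other = 0.7785 K/W
Required total resistance R_tot = ΔT/Q_allow = 19/7.01 = 2.71 K/W
R_phenolic foam = R_tot − R_other = 1.932 K/W
L = R·k·A = 1.932×0.02×1.03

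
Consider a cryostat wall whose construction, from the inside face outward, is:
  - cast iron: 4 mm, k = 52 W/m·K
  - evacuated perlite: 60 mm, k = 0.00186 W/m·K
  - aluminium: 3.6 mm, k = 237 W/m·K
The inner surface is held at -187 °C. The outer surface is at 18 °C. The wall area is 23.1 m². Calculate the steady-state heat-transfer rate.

Thermal resistances in series:
R_cast iron = L/(kA) = 0.004/(52×23.1) = 3.33×10^-6 K/W
R_evacuated perlite = L/(kA) = 0.06/(0.00186×23.1) = 1.396 K/W
R_aluminium = L/(kA) = 0.0036/(237×23.1) = 6.576×10^-7 K/W
R_total = 1.396 K/W
Q = ΔT / R_total = 205 / 1.396

Q ≈ 147 W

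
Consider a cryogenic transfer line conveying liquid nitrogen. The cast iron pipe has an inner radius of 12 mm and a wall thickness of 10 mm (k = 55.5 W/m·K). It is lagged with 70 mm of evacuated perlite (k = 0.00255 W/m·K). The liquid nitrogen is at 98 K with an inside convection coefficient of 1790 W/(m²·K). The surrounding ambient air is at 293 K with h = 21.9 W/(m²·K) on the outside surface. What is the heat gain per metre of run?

q′ ≈ 2.18 W/m

Radial resistances (cylindrical: R_cond = ln(r_o/r_i)/(2πkL), R_conv = 1/(h·2πrL)):
R_inner film = 1/(h_i·2πr₁L) = 1/(1790×2π×0.012×1) = 0.007409 K/W
R_cast iron pipe wall = ln(22/12)/(2π×55.5×1) = 0.001738 K/W
R_evacuated perlite = ln(92/22)/(2π×0.00255×1) = 89.3 K/W
R_outer film = 1/(h_o·2πr_oL) = 1/(21.9×2π×0.092×1) = 0.07899 K/W
R_total = 89.39 K/W
Q = ΔT/R_total = 195/89.39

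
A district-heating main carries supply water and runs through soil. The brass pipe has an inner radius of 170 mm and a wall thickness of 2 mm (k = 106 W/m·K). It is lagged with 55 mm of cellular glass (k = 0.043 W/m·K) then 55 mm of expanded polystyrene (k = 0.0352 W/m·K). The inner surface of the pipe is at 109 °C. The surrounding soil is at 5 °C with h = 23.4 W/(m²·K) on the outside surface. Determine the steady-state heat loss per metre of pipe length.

q′ ≈ 51.2 W/m

Radial resistances (cylindrical: R_cond = ln(r_o/r_i)/(2πkL), R_conv = 1/(h·2πrL)):
R_brass pipe wall = ln(172/170)/(2π×106×1) = 1.756×10^-5 K/W
R_cellular glass = ln(227/172)/(2π×0.043×1) = 1.027 K/W
R_expanded polystyrene = ln(282/227)/(2π×0.0352×1) = 0.981 K/W
R_outer film = 1/(h_o·2πr_oL) = 1/(23.4×2π×0.282×1) = 0.02412 K/W
R_total = 2.032 K/W
Q = ΔT/R_total = 104/2.032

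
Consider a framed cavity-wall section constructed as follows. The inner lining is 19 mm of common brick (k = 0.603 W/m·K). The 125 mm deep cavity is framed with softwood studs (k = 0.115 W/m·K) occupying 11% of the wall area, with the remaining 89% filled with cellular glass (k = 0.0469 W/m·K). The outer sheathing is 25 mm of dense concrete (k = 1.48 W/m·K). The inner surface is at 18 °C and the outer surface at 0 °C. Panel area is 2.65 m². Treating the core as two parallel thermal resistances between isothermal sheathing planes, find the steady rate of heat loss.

Sheathing layers in series; stud and cavity paths in parallel between them.
R_inner = 0.019/(0.603×2.65) = 0.01189 K/W
R_stud  = 0.125/(0.115×0.11×2.65) = 3.729 K/W
R_cav   = 0.125/(0.0469×0.89×2.65) = 1.13 K/W
1/R_core = 1/R_stud + 1/R_cav → R_core = 0.8672 K/W
R_outer = 0.025/(1.48×2.65) = 0.006374 K/W
R_total = 0.8855 K/W
Q = ΔT/R_total = 18/0.8855

Q ≈ 20.3 W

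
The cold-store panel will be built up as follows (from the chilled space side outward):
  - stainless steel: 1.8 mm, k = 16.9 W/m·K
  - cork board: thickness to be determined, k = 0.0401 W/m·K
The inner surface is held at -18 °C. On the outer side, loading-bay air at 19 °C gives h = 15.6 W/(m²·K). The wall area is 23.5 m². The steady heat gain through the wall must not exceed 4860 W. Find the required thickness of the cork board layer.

Model the wall as resistances in series:
R_stainless steel = L/(kA) = 0.0018/(16.9×23.5) = 4.532×10^-6 K/W
R_outer film = 1/(h_o·A) = 1/(15.6×23.5) = 0.002728 K/W
Sum of the known resistances R_other = 0.002732 K/W
Required total resistance R_tot = ΔT/Q_allow = 37/4860 = 0.007613 K/W
R_cork board = R_tot − R_other = 0.004881 K/W
L = R·k·A = 0.004881×0.0401×23.5

L ≈ 4.6 mm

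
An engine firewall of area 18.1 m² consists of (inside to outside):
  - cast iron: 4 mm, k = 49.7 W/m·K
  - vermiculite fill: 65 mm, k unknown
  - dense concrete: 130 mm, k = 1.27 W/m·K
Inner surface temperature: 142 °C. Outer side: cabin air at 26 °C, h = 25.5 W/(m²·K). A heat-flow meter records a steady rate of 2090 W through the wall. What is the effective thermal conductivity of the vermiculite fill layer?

k ≈ 0.0753 W/(m·K)

Thermal resistances in series:
R_cast iron = L/(kA) = 0.004/(49.7×18.1) = 4.447×10^-6 K/W
R_dense concrete = L/(kA) = 0.13/(1.27×18.1) = 0.005655 K/W
R_outer film = 1/(h_o·A) = 1/(25.5×18.1) = 0.002167 K/W
Sum of known resistances R_other = 0.007826 K/W
Total R = ΔT/Q = 116/2090 = 0.0555 K/W
R_vermiculite fill = R_total − R_other = 0.04768 K/W
k = L/(R·A) = 0.065/(0.04768×18.1)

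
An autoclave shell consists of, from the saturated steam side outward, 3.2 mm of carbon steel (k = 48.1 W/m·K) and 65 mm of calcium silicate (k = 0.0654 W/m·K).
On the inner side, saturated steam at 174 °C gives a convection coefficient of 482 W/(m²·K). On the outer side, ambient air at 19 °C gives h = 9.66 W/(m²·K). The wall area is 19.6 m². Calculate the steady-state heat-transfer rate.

Thermal resistances in series:
R_inner film = 1/(h_i·A) = 1/(482×19.6) = 1.059×10^-4 K/W
R_carbon steel = L/(kA) = 0.0032/(48.1×19.6) = 3.394×10^-6 K/W
R_calcium silicate = L/(kA) = 0.065/(0.0654×19.6) = 0.05071 K/W
R_outer film = 1/(h_o·A) = 1/(9.66×19.6) = 0.005282 K/W
R_total = 0.0561 K/W
Q = ΔT / R_total = 155 / 0.0561

Q ≈ 2760 W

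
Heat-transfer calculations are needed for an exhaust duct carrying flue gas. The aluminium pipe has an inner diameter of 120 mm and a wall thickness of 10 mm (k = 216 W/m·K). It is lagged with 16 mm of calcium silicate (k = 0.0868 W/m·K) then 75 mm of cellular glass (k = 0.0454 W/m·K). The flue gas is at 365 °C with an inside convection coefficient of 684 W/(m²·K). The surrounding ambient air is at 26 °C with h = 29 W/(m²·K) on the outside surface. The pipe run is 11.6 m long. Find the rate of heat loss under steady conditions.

Q ≈ 1500 W

Cylindrical conduction, so R = ln(r₂/r₁)/(2πkL) per layer, in series:
R_inner film = 1/(h_i·2πr₁L) = 1/(684×2π×0.06×11.6) = 3.343×10^-4 K/W
R_aluminium pipe wall = ln(70/60)/(2π×216×11.6) = 9.792×10^-6 K/W
R_calcium silicate = ln(86/70)/(2π×0.0868×11.6) = 0.03254 K/W
R_cellular glass = ln(161/86)/(2π×0.0454×11.6) = 0.1895 K/W
R_outer film = 1/(h_o·2πr_oL) = 1/(29×2π×0.161×11.6) = 0.002939 K/W
R_total = 0.2253 K/W
Q = ΔT/R_total = 339/0.2253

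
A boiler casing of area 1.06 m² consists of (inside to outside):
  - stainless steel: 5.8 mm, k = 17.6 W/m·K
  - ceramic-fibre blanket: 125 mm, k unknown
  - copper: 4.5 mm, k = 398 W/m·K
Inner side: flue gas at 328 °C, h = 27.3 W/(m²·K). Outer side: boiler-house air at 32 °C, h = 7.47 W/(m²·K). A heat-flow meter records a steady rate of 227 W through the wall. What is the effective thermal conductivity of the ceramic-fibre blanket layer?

k ≈ 0.103 W/(m·K)

Treating each layer as a thermal resistance in series:
R_inner film = 1/(h_i·A) = 1/(27.3×1.06) = 0.03456 K/W
R_stainless steel = L/(kA) = 0.0058/(17.6×1.06) = 3.109×10^-4 K/W
R_copper = L/(kA) = 0.0045/(398×1.06) = 1.067×10^-5 K/W
R_outer film = 1/(h_o·A) = 1/(7.47×1.06) = 0.1263 K/W
Sum of known resistances R_other = 0.1612 K/W
Total R = ΔT/Q = 296/227 = 1.304 K/W
R_ceramic-fibre blanket = R_total − R_other = 1.143 K/W
k = L/(R·A) = 0.125/(1.143×1.06)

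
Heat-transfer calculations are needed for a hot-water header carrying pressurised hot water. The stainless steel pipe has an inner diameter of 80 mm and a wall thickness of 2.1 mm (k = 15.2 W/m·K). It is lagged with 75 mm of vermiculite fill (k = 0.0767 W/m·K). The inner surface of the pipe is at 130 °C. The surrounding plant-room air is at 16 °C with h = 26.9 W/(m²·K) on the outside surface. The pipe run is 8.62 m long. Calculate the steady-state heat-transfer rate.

Cylindrical conduction, so R = ln(r₂/r₁)/(2πkL) per layer, in series:
R_stainless steel pipe wall = ln(42.1/40)/(2π×15.2×8.62) = 6.215×10^-5 K/W
R_vermiculite fill = ln(117.1/42.1)/(2π×0.0767×8.62) = 0.2463 K/W
R_outer film = 1/(h_o·2πr_oL) = 1/(26.9×2π×0.1171×8.62) = 0.005861 K/W
R_total = 0.2522 K/W
Q = ΔT/R_total = 114/0.2522

Q ≈ 452 W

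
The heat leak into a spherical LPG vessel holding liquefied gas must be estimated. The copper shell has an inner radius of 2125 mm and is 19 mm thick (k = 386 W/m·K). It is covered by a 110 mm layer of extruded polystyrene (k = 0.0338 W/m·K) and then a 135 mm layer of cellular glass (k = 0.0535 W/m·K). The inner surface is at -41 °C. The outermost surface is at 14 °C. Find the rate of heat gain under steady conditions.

For a spherical shell R = (1/r₁ − 1/r₂)/(4πk); film R = 1/(h·4πr²). In series:
R_copper shell = (1/2.125 − 1/2.144)/(4π×386) = 8.598×10^-7 K/W
R_extruded polystyrene = (1/2.144 − 1/2.254)/(4π×0.0338) = 0.05359 K/W
R_cellular glass = (1/2.254 − 1/2.389)/(4π×0.0535) = 0.03729 K/W
R_total = 0.09088 K/W
Q = ΔT/R_total = 55/0.09088

Q ≈ 605 W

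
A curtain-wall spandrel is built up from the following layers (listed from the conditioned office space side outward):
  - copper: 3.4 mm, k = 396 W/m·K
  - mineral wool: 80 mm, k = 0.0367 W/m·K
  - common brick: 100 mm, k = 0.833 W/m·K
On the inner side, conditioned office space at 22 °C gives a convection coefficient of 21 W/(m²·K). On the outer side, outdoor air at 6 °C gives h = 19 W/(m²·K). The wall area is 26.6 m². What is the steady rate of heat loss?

Treating each layer as a thermal resistance in series:
R_inner film = 1/(h_i·A) = 1/(21×26.6) = 0.00179 K/W
R_copper = L/(kA) = 0.0034/(396×26.6) = 3.228×10^-7 K/W
R_mineral wool = L/(kA) = 0.08/(0.0367×26.6) = 0.08195 K/W
R_common brick = L/(kA) = 0.1/(0.833×26.6) = 0.004513 K/W
R_outer film = 1/(h_o·A) = 1/(19×26.6) = 0.001979 K/W
R_total = 0.09023 K/W
Q = ΔT / R_total = 16 / 0.09023

Q ≈ 177 W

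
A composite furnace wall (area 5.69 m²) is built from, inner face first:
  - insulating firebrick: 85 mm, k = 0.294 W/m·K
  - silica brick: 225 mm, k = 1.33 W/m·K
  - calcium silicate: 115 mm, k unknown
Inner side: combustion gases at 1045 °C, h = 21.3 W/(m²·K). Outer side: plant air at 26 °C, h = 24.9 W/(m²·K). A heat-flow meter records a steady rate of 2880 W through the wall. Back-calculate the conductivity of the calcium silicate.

k ≈ 0.0783 W/(m·K)

Model the wall as resistances in series:
R_inner film = 1/(h_i·A) = 1/(21.3×5.69) = 0.008251 K/W
R_insulating firebrick = L/(kA) = 0.085/(0.294×5.69) = 0.05081 K/W
R_silica brick = L/(kA) = 0.225/(1.33×5.69) = 0.02973 K/W
R_outer film = 1/(h_o·A) = 1/(24.9×5.69) = 0.007058 K/W
Sum of known resistances R_other = 0.09585 K/W
Total R = ΔT/Q = 1019/2880 = 0.3538 K/W
R_calcium silicate = R_total − R_other = 0.258 K/W
k = L/(R·A) = 0.115/(0.258×5.69)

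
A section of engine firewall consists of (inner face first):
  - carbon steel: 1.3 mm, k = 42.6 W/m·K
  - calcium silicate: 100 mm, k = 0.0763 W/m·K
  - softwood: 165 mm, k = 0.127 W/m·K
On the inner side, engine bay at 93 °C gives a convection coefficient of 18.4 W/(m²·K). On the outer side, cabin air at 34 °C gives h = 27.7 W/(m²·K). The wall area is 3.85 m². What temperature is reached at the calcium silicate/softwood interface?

T ≈ 63.2 °C

Thermal resistances in series:
R_inner film = 1/(h_i·A) = 1/(18.4×3.85) = 0.01412 K/W
R_carbon steel = L/(kA) = 0.0013/(42.6×3.85) = 7.926×10^-6 K/W
R_calcium silicate = L/(kA) = 0.1/(0.0763×3.85) = 0.3404 K/W
R_softwood = L/(kA) = 0.165/(0.127×3.85) = 0.3375 K/W
R_outer film = 1/(h_o·A) = 1/(27.7×3.85) = 0.009377 K/W
R_total = 0.7014 K/W;  Q = ΔT/R_total = 59/0.7014 = 84.12 W
T_interface = T_inner − Q·ΣR(inner→interface) = 93 − 84.1×0.3545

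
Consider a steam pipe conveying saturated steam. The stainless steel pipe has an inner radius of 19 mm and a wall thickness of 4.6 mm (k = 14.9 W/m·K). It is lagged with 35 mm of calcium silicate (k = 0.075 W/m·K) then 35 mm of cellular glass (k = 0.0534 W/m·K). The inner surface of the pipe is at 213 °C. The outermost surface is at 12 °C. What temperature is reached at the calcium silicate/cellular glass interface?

Treating each annulus and film as a series resistance:
R_stainless steel pipe wall = ln(23.6/19)/(2π×14.9×1) = 0.002316 K/W
R_calcium silicate = ln(58.6/23.6)/(2π×0.075×1) = 1.93 K/W
R_cellular glass = ln(93.6/58.6)/(2π×0.0534×1) = 1.396 K/W
R_total = 3.328 K/W
Q = ΔT/R_total = 201/3.328
Q = 60.4 W/m
T_interface = T_inner − Q·ΣR(inner→interface) = 213 − 60.4×1.932

T ≈ 96.3 °C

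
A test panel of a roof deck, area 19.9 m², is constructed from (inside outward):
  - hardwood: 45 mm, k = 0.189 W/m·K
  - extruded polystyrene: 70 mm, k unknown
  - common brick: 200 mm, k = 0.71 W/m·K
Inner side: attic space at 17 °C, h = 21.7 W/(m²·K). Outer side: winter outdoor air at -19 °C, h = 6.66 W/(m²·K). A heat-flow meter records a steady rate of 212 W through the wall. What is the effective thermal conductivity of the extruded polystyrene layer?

k ≈ 0.0263 W/(m·K)

Thermal resistances in series:
R_inner film = 1/(h_i·A) = 1/(21.7×19.9) = 0.002316 K/W
R_hardwood = L/(kA) = 0.045/(0.189×19.9) = 0.01196 K/W
R_common brick = L/(kA) = 0.2/(0.71×19.9) = 0.01416 K/W
R_outer film = 1/(h_o·A) = 1/(6.66×19.9) = 0.007545 K/W
Sum of known resistances R_other = 0.03598 K/W
Total R = ΔT/Q = 36/212 = 0.1698 K/W
R_extruded polystyrene = R_total − R_other = 0.1338 K/W
k = L/(R·A) = 0.07/(0.1338×19.9)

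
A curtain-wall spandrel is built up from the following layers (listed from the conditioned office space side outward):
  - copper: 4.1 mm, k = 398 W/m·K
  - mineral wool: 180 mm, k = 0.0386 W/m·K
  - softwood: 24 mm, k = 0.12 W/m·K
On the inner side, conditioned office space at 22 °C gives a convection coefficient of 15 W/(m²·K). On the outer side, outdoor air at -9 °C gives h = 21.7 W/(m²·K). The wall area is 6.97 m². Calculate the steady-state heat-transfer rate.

Q ≈ 43.4 W

Thermal resistances in series:
R_inner film = 1/(h_i·A) = 1/(15×6.97) = 0.009565 K/W
R_copper = L/(kA) = 0.0041/(398×6.97) = 1.478×10^-6 K/W
R_mineral wool = L/(kA) = 0.18/(0.0386×6.97) = 0.669 K/W
R_softwood = L/(kA) = 0.024/(0.12×6.97) = 0.02869 K/W
R_outer film = 1/(h_o·A) = 1/(21.7×6.97) = 0.006612 K/W
R_total = 0.7139 K/W
Q = ΔT / R_total = 31 / 0.7139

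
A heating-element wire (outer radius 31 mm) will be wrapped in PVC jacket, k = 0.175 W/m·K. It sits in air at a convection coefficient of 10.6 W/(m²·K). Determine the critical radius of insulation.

r_cr ≈ 16.5 mm

For a cylinder r_cr = k/h = 0.175/10.6
r_cr = 16.5 mm; since the bare radius (31 mm) is above r_cr, any added insulation will reduce heat loss.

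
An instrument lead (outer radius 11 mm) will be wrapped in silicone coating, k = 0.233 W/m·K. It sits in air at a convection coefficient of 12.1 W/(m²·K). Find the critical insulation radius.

r_cr ≈ 19.3 mm

For a cylinder r_cr = k/h = 0.233/12.1
r_cr = 19.3 mm; since the bare radius (11 mm) is below r_cr, adding a thin layer of insulation will *increase* heat loss.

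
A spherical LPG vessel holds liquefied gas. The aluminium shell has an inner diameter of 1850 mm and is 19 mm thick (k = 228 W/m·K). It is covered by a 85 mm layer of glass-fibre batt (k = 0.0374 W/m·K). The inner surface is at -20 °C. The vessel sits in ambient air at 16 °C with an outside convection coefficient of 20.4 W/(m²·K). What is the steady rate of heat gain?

Each spherical layer contributes R = (1/r_i − 1/r_o)/(4πk):
R_aluminium shell = (1/0.925 − 1/0.944)/(4π×228) = 7.594×10^-6 K/W
R_glass-fibre batt = (1/0.944 − 1/1.029)/(4π×0.0374) = 0.1862 K/W
R_outer film = 1/(h·4πr_o²) = 1/(20.4×4π×1.029²) = 0.003684 K/W
R_total = 0.1899 K/W
Q = ΔT/R_total = 36/0.1899

Q ≈ 190 W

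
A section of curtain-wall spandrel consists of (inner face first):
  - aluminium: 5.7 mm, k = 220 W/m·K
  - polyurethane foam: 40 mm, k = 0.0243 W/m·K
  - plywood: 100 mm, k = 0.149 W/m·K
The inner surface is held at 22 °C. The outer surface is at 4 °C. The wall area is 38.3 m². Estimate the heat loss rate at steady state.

Series thermal resistances:
R_aluminium = L/(kA) = 0.0057/(220×38.3) = 6.765×10^-7 K/W
R_polyurethane foam = L/(kA) = 0.04/(0.0243×38.3) = 0.04298 K/W
R_plywood = L/(kA) = 0.1/(0.149×38.3) = 0.01752 K/W
R_total = 0.0605 K/W
Q = ΔT / R_total = 18 / 0.0605

Q ≈ 298 W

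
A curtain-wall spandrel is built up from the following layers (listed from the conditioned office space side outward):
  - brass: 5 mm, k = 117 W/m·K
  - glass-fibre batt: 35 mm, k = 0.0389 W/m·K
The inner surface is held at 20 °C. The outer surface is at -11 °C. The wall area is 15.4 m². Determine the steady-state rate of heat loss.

Series thermal resistances:
R_brass = L/(kA) = 0.005/(117×15.4) = 2.775×10^-6 K/W
R_glass-fibre batt = L/(kA) = 0.035/(0.0389×15.4) = 0.05842 K/W
R_total = 0.05843 K/W
Q = ΔT / R_total = 31 / 0.05843

Q ≈ 531 W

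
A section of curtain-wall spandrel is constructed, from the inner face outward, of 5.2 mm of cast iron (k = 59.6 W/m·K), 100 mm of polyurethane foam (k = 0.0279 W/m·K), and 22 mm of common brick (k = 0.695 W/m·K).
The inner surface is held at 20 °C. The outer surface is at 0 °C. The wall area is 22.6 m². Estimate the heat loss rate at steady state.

Q ≈ 125 W

Model the wall as resistances in series:
R_cast iron = L/(kA) = 0.0052/(59.6×22.6) = 3.861×10^-6 K/W
R_polyurethane foam = L/(kA) = 0.1/(0.0279×22.6) = 0.1586 K/W
R_common brick = L/(kA) = 0.022/(0.695×22.6) = 0.001401 K/W
R_total = 0.16 K/W
Q = ΔT / R_total = 20 / 0.16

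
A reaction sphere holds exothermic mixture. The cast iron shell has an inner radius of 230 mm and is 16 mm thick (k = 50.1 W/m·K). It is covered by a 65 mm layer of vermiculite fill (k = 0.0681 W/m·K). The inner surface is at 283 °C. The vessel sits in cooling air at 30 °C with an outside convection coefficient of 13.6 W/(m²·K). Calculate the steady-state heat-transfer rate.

Q ≈ 240 W

Radial (spherical) resistances in series:
R_cast iron shell = (1/0.23 − 1/0.246)/(4π×50.1) = 4.492×10^-4 K/W
R_vermiculite fill = (1/0.246 − 1/0.311)/(4π×0.0681) = 0.9928 K/W
R_outer film = 1/(h·4πr_o²) = 1/(13.6×4π×0.311²) = 0.0605 K/W
R_total = 1.054 K/W
Q = ΔT/R_total = 253/1.054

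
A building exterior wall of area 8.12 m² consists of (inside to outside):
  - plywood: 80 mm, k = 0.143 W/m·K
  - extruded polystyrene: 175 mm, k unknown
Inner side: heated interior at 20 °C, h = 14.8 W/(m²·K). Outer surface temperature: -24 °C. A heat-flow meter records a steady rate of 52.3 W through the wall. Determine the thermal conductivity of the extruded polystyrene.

Thermal resistances in series:
R_inner film = 1/(h_i·A) = 1/(14.8×8.12) = 0.008321 K/W
R_plywood = L/(kA) = 0.08/(0.143×8.12) = 0.0689 K/W
Sum of known resistances R_other = 0.07722 K/W
Total R = ΔT/Q = 44/52.3 = 0.8413 K/W
R_extruded polystyrene = R_total − R_other = 0.7641 K/W
k = L/(R·A) = 0.175/(0.7641×8.12)

k ≈ 0.0282 W/(m·K)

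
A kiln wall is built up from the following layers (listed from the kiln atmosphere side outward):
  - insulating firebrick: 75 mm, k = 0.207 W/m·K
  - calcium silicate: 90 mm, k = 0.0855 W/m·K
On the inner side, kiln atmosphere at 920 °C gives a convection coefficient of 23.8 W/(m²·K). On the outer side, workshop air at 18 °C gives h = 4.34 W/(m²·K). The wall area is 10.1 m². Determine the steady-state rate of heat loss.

Model the wall as resistances in series:
R_inner film = 1/(h_i·A) = 1/(23.8×10.1) = 0.00416 K/W
R_insulating firebrick = L/(kA) = 0.075/(0.207×10.1) = 0.03587 K/W
R_calcium silicate = L/(kA) = 0.09/(0.0855×10.1) = 0.1042 K/W
R_outer film = 1/(h_o·A) = 1/(4.34×10.1) = 0.02281 K/W
R_total = 0.1671 K/W
Q = ΔT / R_total = 902 / 0.1671

Q ≈ 5400 W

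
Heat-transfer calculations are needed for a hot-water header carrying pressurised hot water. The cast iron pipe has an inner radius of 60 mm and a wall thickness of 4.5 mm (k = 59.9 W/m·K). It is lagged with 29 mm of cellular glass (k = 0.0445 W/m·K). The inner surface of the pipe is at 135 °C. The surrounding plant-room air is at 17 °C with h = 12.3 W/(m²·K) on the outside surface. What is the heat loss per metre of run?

Per-layer cylindrical resistances, series-summed:
R_cast iron pipe wall = ln(64.5/60)/(2π×59.9×1) = 1.922×10^-4 K/W
R_cellular glass = ln(93.5/64.5)/(2π×0.0445×1) = 1.328 K/W
R_outer film = 1/(h_o·2πr_oL) = 1/(12.3×2π×0.0935×1) = 0.1384 K/W
R_total = 1.467 K/W
Q = ΔT/R_total = 118/1.467

q′ ≈ 80.5 W/m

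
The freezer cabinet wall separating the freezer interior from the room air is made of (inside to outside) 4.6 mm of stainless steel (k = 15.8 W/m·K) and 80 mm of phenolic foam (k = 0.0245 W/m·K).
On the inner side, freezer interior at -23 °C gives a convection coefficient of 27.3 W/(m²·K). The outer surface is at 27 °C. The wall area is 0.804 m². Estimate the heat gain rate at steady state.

Q ≈ 12.2 W

Series thermal resistances:
R_inner film = 1/(h_i·A) = 1/(27.3×0.804) = 0.04556 K/W
R_stainless steel = L/(kA) = 0.0046/(15.8×0.804) = 3.621×10^-4 K/W
R_phenolic foam = L/(kA) = 0.08/(0.0245×0.804) = 4.061 K/W
R_total = 4.107 K/W
Q = ΔT / R_total = 50 / 4.107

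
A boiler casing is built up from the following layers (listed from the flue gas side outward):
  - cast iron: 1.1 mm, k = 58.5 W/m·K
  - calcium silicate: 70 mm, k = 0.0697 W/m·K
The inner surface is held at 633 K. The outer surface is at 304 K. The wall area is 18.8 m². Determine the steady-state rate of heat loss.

Q ≈ 6160 W

Using the resistance-network approach (series):
R_cast iron = L/(kA) = 0.0011/(58.5×18.8) = 1×10^-6 K/W
R_calcium silicate = L/(kA) = 0.07/(0.0697×18.8) = 0.05342 K/W
R_total = 0.05342 K/W
Q = ΔT / R_total = 329 / 0.05342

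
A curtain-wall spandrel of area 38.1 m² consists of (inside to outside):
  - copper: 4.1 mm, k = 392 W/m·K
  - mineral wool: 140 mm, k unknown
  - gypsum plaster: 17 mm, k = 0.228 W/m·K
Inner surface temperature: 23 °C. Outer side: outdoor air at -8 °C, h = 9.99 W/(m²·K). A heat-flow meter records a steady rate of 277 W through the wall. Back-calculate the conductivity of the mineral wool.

Model the wall as resistances in series:
R_copper = L/(kA) = 0.0041/(392×38.1) = 2.745×10^-7 K/W
R_gypsum plaster = L/(kA) = 0.017/(0.228×38.1) = 0.001957 K/W
R_outer film = 1/(h_o·A) = 1/(9.99×38.1) = 0.002627 K/W
Sum of known resistances R_other = 0.004585 K/W
Total R = ΔT/Q = 31/277 = 0.1119 K/W
R_mineral wool = R_total − R_other = 0.1073 K/W
k = L/(R·A) = 0.14/(0.1073×38.1)

k ≈ 0.0342 W/(m·K)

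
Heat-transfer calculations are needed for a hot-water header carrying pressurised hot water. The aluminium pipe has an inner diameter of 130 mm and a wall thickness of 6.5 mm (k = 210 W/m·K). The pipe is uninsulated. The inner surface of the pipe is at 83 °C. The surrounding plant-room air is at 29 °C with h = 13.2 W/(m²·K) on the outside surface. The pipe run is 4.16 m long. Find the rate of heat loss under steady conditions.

Q ≈ 1330 W

Treating each annulus and film as a series resistance:
R_aluminium pipe wall = ln(71.5/65)/(2π×210×4.16) = 1.736×10^-5 K/W
R_outer film = 1/(h_o·2πr_oL) = 1/(13.2×2π×0.0715×4.16) = 0.04054 K/W
R_total = 0.04055 K/W
Q = ΔT/R_total = 54/0.04055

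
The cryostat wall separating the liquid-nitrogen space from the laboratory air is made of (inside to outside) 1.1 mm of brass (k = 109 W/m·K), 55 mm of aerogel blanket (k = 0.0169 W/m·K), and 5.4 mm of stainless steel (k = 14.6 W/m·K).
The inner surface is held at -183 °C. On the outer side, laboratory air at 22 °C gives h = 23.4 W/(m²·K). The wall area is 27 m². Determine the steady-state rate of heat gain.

Q ≈ 1680 W

Using the resistance-network approach (series):
R_brass = L/(kA) = 0.0011/(109×27) = 3.738×10^-7 K/W
R_aerogel blanket = L/(kA) = 0.055/(0.0169×27) = 0.1205 K/W
R_stainless steel = L/(kA) = 0.0054/(14.6×27) = 1.37×10^-5 K/W
R_outer film = 1/(h_o·A) = 1/(23.4×27) = 0.001583 K/W
R_total = 0.1221 K/W
Q = ΔT / R_total = 205 / 0.1221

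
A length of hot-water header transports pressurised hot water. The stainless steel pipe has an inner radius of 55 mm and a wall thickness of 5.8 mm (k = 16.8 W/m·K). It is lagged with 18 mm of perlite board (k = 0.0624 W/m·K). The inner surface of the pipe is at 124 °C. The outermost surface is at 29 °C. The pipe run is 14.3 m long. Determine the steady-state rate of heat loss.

Radial resistances (cylindrical: R_cond = ln(r_o/r_i)/(2πkL), R_conv = 1/(h·2πrL)):
R_stainless steel pipe wall = ln(60.8/55)/(2π×16.8×14.3) = 6.642×10^-5 K/W
R_perlite board = ln(78.8/60.8)/(2π×0.0624×14.3) = 0.04625 K/W
R_total = 0.04632 K/W
Q = ΔT/R_total = 95/0.04632

Q ≈ 2050 W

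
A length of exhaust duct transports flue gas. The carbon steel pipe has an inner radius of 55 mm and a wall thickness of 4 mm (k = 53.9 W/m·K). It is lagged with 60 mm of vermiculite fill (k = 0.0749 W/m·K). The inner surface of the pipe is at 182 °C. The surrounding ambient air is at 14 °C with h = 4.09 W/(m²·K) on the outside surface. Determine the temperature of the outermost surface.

T ≈ 44.2 °C

Treating each annulus and film as a series resistance:
R_carbon steel pipe wall = ln(59/55)/(2π×53.9×1) = 2.073×10^-4 K/W
R_vermiculite fill = ln(119/59)/(2π×0.0749×1) = 1.491 K/W
R_outer film = 1/(h_o·2πr_oL) = 1/(4.09×2π×0.119×1) = 0.327 K/W
R_total = 1.818 K/W
Q = ΔT/R_total = 168/1.818
Q = 92.4 W/m
T_interface = T_inner − Q·ΣR(inner→interface) = 182 − 92.4×1.491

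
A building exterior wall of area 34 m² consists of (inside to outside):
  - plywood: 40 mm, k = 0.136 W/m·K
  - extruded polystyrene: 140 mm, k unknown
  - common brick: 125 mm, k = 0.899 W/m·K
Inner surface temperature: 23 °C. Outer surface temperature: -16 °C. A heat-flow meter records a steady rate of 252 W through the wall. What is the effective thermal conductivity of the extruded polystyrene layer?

Thermal resistances in series:
R_plywood = L/(kA) = 0.04/(0.136×34) = 0.008651 K/W
R_common brick = L/(kA) = 0.125/(0.899×34) = 0.00409 K/W
Sum of known resistances R_other = 0.01274 K/W
Total R = ΔT/Q = 39/252 = 0.1548 K/W
R_extruded polystyrene = R_total − R_other = 0.142 K/W
k = L/(R·A) = 0.14/(0.142×34)

k ≈ 0.029 W/(m·K)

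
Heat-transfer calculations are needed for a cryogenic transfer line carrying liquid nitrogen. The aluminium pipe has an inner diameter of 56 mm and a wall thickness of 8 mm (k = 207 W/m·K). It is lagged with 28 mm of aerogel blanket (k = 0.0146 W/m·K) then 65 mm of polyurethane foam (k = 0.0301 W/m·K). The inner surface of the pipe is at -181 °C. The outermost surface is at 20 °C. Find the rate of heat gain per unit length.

Per-layer cylindrical resistances, series-summed:
R_aluminium pipe wall = ln(36/28)/(2π×207×1) = 1.932×10^-4 K/W
R_aerogel blanket = ln(64/36)/(2π×0.0146×1) = 6.272 K/W
R_polyurethane foam = ln(129/64)/(2π×0.0301×1) = 3.706 K/W
R_total = 9.978 K/W
Q = ΔT/R_total = 201/9.978

q′ ≈ 20.1 W/m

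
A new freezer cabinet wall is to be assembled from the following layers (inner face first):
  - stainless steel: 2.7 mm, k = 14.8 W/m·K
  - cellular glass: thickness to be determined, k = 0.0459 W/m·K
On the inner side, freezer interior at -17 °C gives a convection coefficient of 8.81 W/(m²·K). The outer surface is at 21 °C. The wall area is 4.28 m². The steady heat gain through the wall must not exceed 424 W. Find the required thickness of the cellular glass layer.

Treating each layer as a thermal resistance in series:
R_inner film = 1/(h_i·A) = 1/(8.81×4.28) = 0.02652 K/W
R_stainless steel = L/(kA) = 0.0027/(14.8×4.28) = 4.262×10^-5 K/W
Sum of the known resistances R_other = 0.02656 K/W
Required total resistance R_tot = ΔT/Q_allow = 38/424 = 0.08962 K/W
R_cellular glass = R_tot − R_other = 0.06306 K/W
L = R·k·A = 0.06306×0.0459×4.28

L ≈ 12.4 mm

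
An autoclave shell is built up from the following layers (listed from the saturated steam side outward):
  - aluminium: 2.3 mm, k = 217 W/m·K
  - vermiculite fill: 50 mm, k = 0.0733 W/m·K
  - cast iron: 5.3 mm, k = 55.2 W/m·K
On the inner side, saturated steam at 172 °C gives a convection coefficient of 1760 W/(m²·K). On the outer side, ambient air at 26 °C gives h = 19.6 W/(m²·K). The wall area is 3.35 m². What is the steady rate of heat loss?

Model the wall as resistances in series:
R_inner film = 1/(h_i·A) = 1/(1760×3.35) = 1.696×10^-4 K/W
R_aluminium = L/(kA) = 0.0023/(217×3.35) = 3.164×10^-6 K/W
R_vermiculite fill = L/(kA) = 0.05/(0.0733×3.35) = 0.2036 K/W
R_cast iron = L/(kA) = 0.0053/(55.2×3.35) = 2.866×10^-5 K/W
R_outer film = 1/(h_o·A) = 1/(19.6×3.35) = 0.01523 K/W
R_total = 0.2191 K/W
Q = ΔT / R_total = 146 / 0.2191

Q ≈ 667 W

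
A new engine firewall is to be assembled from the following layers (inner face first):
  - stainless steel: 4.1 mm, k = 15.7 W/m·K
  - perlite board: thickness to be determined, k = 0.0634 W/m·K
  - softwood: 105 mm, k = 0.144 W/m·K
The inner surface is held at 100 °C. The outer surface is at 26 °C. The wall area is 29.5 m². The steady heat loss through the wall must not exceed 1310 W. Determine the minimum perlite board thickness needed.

Model the wall as resistances in series:
R_stainless steel = L/(kA) = 0.0041/(15.7×29.5) = 8.852×10^-6 K/W
R_softwood = L/(kA) = 0.105/(0.144×29.5) = 0.02472 K/W
Sum of the known resistances R_other = 0.02473 K/W
Required total resistance R_tot = ΔT/Q_allow = 74/1310 = 0.05649 K/W
R_perlite board = R_tot − R_other = 0.03176 K/W
L = R·k·A = 0.03176×0.0634×29.5

L ≈ 59.4 mm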